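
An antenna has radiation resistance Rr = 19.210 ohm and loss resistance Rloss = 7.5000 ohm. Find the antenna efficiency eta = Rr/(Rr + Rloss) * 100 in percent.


eta = 19.210 / (19.210 + 7.5000) * 100 = 71.92%

71.92%


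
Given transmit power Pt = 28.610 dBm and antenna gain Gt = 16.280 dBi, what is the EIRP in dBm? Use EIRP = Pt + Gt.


EIRP = Pt + Gt = 28.610 + 16.280 = 44.89 dBm

44.89 dBm


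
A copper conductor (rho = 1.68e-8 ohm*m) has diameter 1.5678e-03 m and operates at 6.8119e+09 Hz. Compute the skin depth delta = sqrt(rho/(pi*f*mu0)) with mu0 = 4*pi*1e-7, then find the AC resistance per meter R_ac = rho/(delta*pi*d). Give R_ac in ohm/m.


delta = sqrt(1.68e-8 / (pi * 6.8119e+09 * 4*pi*1e-7)) = 7.903886e-07 m
R_ac = 1.68e-8 / (7.903886e-07 * pi * 1.5678e-03) = 4.315 ohm/m

4.315 ohm/m


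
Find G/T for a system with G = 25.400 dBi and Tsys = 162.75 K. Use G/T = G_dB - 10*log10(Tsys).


G/T = 25.400 - 10*log10(162.75) = 25.400 - 22.11521 = 3.285 dB/K

3.285 dB/K


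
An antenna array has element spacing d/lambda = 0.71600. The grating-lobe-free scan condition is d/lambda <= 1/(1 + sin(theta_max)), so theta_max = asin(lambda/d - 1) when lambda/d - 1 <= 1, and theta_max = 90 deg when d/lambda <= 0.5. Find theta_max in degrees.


lambda/d - 1 = 1/0.71600 - 1 = 0.3966480
theta_max = asin(0.3966480) = 23.37 deg

23.37 deg


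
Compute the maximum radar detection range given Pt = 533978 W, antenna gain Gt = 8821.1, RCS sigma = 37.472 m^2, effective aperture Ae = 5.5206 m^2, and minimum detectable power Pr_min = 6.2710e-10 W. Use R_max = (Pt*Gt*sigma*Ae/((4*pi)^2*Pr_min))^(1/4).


R^4 = 533978*8821.1*37.472*5.5206 / ((4*pi)^2 * 6.2710e-10) = 9.839720e+18
R_max = 9.839720e+18^0.25 = 56007 m

56007 m


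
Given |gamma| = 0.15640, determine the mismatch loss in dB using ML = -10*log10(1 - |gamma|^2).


ML = -10 * log10(1 - 0.15640^2) = -10 * log10(0.97553904) = 0.1076 dB

0.1076 dB


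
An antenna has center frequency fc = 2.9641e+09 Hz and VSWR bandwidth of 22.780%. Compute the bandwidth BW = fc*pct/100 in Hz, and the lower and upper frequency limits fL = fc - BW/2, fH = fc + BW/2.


BW = 2.9641e+09 * 22.780/100 = 6.752220e+08 Hz
fL = 2.9641e+09 - 6.752220e+08/2 = 2.626e+09 Hz
fH = 2.9641e+09 + 6.752220e+08/2 = 3.302e+09 Hz

BW=6.752e+08 Hz, fL=2.626e+09 Hz, fH=3.302e+09 Hz


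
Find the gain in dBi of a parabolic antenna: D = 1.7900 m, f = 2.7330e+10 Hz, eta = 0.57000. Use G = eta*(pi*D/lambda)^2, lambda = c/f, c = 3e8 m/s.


lambda = c / f = 3.0000e+08 / 2.7330e+10 = 0.01097695 m
G_linear = 0.57000 * (pi * 1.7900 / 0.01097695)^2 = 149595.1
G_dBi = 10 * log10(149595.1) = 51.75 dBi

51.75 dBi


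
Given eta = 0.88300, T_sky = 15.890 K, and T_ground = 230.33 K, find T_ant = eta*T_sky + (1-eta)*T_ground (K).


T_ant = 0.88300 * 15.890 + (1 - 0.88300) * 230.33 = 40.98 K

40.98 K


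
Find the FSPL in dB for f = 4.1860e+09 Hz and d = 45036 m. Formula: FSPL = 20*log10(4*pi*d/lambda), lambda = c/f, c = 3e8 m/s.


lambda = c / f = 3.0000e+08 / 4.1860e+09 = 0.07166746 m
FSPL = 20 * log10(4*pi*45036/0.07166746) = 137.9 dB

137.9 dB


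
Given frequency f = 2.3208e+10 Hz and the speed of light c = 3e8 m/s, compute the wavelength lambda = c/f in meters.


lambda = c / f = 3.0000e+08 / 2.3208e+10 = 0.01293 m

0.01293 m


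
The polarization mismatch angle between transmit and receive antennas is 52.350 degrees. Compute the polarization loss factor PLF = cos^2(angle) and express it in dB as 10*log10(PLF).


PLF_linear = cos^2(52.350 deg) = 0.3731210
PLF_dB = 10 * log10(0.3731210) = -4.282 dB

-4.282 dB


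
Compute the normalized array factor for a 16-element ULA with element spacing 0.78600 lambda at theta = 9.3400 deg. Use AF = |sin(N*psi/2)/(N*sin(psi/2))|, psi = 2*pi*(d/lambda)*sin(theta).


psi = 2*pi*0.78600*sin(9.3400 deg) = 0.8014963 rad
AF = |sin(16*0.8014963/2) / (16*sin(0.8014963/2))| = 0.02058

0.02058


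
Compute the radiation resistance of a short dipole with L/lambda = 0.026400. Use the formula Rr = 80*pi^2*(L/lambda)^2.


Rr = 80 * pi^2 * (0.026400)^2 = 80 * 9.869604 * 6.969600e-04 = 0.5503 ohm

0.5503 ohm


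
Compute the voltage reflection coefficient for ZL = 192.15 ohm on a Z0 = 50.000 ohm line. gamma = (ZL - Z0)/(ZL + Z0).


gamma = (192.15 - 50.000) / (192.15 + 50.000) = 0.5870

0.5870


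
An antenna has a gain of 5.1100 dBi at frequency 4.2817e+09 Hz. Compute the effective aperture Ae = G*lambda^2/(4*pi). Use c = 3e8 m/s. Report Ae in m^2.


lambda = c / f = 3.0000e+08 / 4.2817e+09 = 0.07006563 m
G_linear = 10^(5.1100/10) = 3.243396
Ae = G_linear * lambda^2 / (4*pi) = 3.243396 * 0.07006563^2 / (4*pi) = 1.267e-03 m^2

1.267e-03 m^2


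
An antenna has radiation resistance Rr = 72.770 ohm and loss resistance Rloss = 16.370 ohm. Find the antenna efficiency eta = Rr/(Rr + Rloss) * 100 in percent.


eta = 72.770 / (72.770 + 16.370) * 100 = 81.64%

81.64%


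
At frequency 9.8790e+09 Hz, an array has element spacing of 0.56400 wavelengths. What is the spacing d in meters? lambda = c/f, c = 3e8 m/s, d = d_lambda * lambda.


lambda = c / f = 3.0000e+08 / 9.8790e+09 = 0.03036745 m
d = 0.56400 * 0.03036745 = 0.01713 m

0.01713 m


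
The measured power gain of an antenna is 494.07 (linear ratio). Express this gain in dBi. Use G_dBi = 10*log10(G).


G_dBi = 10 * log10(494.07) = 26.94 dBi

26.94 dBi


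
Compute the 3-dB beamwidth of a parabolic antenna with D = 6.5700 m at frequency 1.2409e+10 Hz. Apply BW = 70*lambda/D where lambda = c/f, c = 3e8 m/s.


lambda = c / f = 3.0000e+08 / 1.2409e+10 = 0.02417600 m
BW = 70 * 0.02417600 / 6.5700 = 0.2576 deg

0.2576 deg


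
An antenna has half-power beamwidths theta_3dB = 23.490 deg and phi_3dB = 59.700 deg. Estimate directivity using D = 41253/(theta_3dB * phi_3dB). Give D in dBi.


D_linear = 41253 / (23.490 * 59.700) = 29.41699
D_dBi = 10 * log10(29.41699) = 14.69 dBi

14.69 dBi


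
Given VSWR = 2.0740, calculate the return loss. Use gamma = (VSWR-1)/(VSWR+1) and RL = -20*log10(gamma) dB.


gamma = (2.0740 - 1) / (2.0740 + 1) = 0.3493819
RL = -20 * log10(0.3493819) = 9.134 dB

9.134 dB


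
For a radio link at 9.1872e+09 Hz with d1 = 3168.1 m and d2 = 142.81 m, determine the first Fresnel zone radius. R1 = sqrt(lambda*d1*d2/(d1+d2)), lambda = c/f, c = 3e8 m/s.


lambda = c / f = 3.0000e+08 / 9.1872e+09 = 0.03265413 m
R1 = sqrt(0.03265413 * 3168.1 * 142.81 / (3168.1 + 142.81)) = 2.112 m

2.112 m


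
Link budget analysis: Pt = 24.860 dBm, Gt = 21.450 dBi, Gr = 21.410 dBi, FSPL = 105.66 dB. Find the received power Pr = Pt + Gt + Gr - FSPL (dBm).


Pr = 24.860 + 21.450 + 21.410 - 105.66 = -37.94 dBm

-37.94 dBm


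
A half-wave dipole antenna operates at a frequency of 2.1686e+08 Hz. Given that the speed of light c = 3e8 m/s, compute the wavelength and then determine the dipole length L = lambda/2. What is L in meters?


lambda = c / f = 3.0000e+08 / 2.1686e+08 = 1.383381 m
L = lambda / 2 = 1.383381 / 2 = 0.6917 m

0.6917 m


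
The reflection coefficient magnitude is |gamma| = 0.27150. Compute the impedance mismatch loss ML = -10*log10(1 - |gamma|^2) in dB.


ML = -10 * log10(1 - 0.27150^2) = -10 * log10(0.92628775) = 0.3325 dB

0.3325 dB


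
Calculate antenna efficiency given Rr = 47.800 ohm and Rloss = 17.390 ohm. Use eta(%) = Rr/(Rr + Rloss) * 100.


eta = 47.800 / (47.800 + 17.390) * 100 = 73.32%

73.32%


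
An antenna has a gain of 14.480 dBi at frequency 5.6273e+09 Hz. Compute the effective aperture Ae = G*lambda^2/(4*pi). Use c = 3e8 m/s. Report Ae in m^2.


lambda = c / f = 3.0000e+08 / 5.6273e+09 = 0.05331153 m
G_linear = 10^(14.480/10) = 28.05434
Ae = G_linear * lambda^2 / (4*pi) = 28.05434 * 0.05331153^2 / (4*pi) = 6.345e-03 m^2

6.345e-03 m^2


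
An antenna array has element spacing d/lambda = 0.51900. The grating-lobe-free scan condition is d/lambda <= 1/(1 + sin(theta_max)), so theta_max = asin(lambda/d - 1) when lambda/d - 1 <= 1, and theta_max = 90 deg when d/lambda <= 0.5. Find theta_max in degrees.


lambda/d - 1 = 1/0.51900 - 1 = 0.9267823
theta_max = asin(0.9267823) = 67.94 deg

67.94 deg


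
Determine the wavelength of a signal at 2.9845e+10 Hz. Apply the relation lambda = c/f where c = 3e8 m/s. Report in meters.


lambda = c / f = 3.0000e+08 / 2.9845e+10 = 0.01005 m

0.01005 m


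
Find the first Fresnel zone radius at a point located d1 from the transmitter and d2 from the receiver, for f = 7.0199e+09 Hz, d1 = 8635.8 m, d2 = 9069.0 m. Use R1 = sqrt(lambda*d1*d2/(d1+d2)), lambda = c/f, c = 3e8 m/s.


lambda = c / f = 3.0000e+08 / 7.0199e+09 = 0.04273565 m
R1 = sqrt(0.04273565 * 8635.8 * 9069.0 / (8635.8 + 9069.0)) = 13.75 m

13.75 m


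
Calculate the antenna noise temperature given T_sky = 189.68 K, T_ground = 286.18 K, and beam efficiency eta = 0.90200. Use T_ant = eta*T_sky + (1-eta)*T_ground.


T_ant = 0.90200 * 189.68 + (1 - 0.90200) * 286.18 = 199.1 K

199.1 K


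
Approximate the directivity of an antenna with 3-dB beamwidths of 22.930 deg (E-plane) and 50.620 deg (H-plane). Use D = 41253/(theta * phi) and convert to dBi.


D_linear = 41253 / (22.930 * 50.620) = 35.54098
D_dBi = 10 * log10(35.54098) = 15.51 dBi

15.51 dBi


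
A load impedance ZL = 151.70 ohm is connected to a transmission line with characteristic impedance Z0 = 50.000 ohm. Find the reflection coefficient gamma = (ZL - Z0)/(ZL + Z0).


gamma = (151.70 - 50.000) / (151.70 + 50.000) = 0.5042

0.5042


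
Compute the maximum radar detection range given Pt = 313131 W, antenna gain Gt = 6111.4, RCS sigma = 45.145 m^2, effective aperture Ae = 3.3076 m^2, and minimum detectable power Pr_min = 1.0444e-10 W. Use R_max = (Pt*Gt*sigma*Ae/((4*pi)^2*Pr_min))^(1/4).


R^4 = 313131*6111.4*45.145*3.3076 / ((4*pi)^2 * 1.0444e-10) = 1.732618e+19
R_max = 1.732618e+19^0.25 = 64517 m

64517 m


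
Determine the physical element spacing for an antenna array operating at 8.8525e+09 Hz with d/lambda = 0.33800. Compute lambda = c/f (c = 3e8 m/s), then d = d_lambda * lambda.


lambda = c / f = 3.0000e+08 / 8.8525e+09 = 0.03388873 m
d = 0.33800 * 0.03388873 = 0.01145 m

0.01145 m


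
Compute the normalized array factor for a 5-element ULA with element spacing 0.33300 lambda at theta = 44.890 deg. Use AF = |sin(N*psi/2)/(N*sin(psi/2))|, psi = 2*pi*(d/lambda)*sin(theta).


psi = 2*pi*0.33300*sin(44.890 deg) = 1.476637 rad
AF = |sin(5*1.476637/2) / (5*sin(1.476637/2))| = 0.1553

0.1553


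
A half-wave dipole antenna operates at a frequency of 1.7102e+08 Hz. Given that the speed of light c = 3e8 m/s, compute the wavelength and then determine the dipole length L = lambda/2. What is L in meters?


lambda = c / f = 3.0000e+08 / 1.7102e+08 = 1.754181 m
L = lambda / 2 = 1.754181 / 2 = 0.8771 m

0.8771 m


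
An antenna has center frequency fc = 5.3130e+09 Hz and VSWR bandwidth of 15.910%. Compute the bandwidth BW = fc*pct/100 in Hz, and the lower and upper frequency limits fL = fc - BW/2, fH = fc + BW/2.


BW = 5.3130e+09 * 15.910/100 = 8.452983e+08 Hz
fL = 5.3130e+09 - 8.452983e+08/2 = 4.890e+09 Hz
fH = 5.3130e+09 + 8.452983e+08/2 = 5.736e+09 Hz

BW=8.453e+08 Hz, fL=4.890e+09 Hz, fH=5.736e+09 Hz


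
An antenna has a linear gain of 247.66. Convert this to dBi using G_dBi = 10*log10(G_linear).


G_dBi = 10 * log10(247.66) = 23.94 dBi

23.94 dBi


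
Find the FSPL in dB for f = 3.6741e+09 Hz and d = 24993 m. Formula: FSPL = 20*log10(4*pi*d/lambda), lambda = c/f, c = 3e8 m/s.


lambda = c / f = 3.0000e+08 / 3.6741e+09 = 0.08165265 m
FSPL = 20 * log10(4*pi*24993/0.08165265) = 131.7 dB

131.7 dB


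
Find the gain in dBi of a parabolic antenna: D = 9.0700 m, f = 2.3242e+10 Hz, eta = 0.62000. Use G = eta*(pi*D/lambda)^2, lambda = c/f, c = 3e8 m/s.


lambda = c / f = 3.0000e+08 / 2.3242e+10 = 0.01290767 m
G_linear = 0.62000 * (pi * 9.0700 / 0.01290767)^2 = 3.021414e+06
G_dBi = 10 * log10(3.021414e+06) = 64.80 dBi

64.80 dBi


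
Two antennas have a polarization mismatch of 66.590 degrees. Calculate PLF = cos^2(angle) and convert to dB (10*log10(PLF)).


PLF_linear = cos^2(66.590 deg) = 0.1578537
PLF_dB = 10 * log10(0.1578537) = -8.017 dB

-8.017 dB


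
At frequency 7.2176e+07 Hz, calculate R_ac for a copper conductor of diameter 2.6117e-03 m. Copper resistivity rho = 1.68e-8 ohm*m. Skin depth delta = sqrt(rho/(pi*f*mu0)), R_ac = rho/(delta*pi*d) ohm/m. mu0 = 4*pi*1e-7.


delta = sqrt(1.68e-8 / (pi * 7.2176e+07 * 4*pi*1e-7)) = 7.678535e-06 m
R_ac = 1.68e-8 / (7.678535e-06 * pi * 2.6117e-03) = 0.2667 ohm/m

0.2667 ohm/m


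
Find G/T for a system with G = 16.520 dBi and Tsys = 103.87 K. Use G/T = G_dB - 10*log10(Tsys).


G/T = 16.520 - 10*log10(103.87) = 16.520 - 20.16490 = -3.645 dB/K

-3.645 dB/K


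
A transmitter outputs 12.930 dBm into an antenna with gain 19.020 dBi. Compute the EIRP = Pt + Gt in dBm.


EIRP = Pt + Gt = 12.930 + 19.020 = 31.95 dBm

31.95 dBm


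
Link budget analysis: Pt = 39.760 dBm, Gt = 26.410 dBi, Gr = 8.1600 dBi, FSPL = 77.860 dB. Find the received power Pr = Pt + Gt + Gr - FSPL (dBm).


Pr = 39.760 + 26.410 + 8.1600 - 77.860 = -3.53 dBm

-3.53 dBm


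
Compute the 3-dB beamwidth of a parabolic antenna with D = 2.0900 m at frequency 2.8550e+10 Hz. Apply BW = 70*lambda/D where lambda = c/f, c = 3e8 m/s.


lambda = c / f = 3.0000e+08 / 2.8550e+10 = 0.01050788 m
BW = 70 * 0.01050788 / 2.0900 = 0.3519 deg

0.3519 deg


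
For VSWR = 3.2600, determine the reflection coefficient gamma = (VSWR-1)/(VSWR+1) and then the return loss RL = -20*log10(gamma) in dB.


gamma = (3.2600 - 1) / (3.2600 + 1) = 0.5305164
RL = -20 * log10(0.5305164) = 5.506 dB

5.506 dB


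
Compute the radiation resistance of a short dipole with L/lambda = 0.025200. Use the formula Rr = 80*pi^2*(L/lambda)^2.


Rr = 80 * pi^2 * (0.025200)^2 = 80 * 9.869604 * 6.350400e-04 = 0.5014 ohm

0.5014 ohm


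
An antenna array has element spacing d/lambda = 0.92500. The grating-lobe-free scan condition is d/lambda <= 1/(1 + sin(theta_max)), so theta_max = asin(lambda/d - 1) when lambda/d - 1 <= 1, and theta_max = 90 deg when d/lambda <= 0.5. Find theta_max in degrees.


lambda/d - 1 = 1/0.92500 - 1 = 0.08108108
theta_max = asin(0.08108108) = 4.651 deg

4.651 deg


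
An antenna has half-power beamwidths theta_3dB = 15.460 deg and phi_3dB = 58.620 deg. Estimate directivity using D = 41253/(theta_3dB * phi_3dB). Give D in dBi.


D_linear = 41253 / (15.460 * 58.620) = 45.51979
D_dBi = 10 * log10(45.51979) = 16.58 dBi

16.58 dBi


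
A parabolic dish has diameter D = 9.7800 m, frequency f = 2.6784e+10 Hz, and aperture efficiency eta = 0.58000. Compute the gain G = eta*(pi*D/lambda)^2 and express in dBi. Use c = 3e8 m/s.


lambda = c / f = 3.0000e+08 / 2.6784e+10 = 0.01120072 m
G_linear = 0.58000 * (pi * 9.7800 / 0.01120072)^2 = 4.364290e+06
G_dBi = 10 * log10(4.364290e+06) = 66.40 dBi

66.40 dBi


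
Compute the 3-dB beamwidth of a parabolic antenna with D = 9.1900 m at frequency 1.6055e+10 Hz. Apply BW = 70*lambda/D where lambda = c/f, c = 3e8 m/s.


lambda = c / f = 3.0000e+08 / 1.6055e+10 = 0.01868577 m
BW = 70 * 0.01868577 / 9.1900 = 0.1423 deg

0.1423 deg


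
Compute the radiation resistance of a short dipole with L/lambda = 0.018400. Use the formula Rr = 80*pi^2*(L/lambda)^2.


Rr = 80 * pi^2 * (0.018400)^2 = 80 * 9.869604 * 3.385600e-04 = 0.2673 ohm

0.2673 ohm


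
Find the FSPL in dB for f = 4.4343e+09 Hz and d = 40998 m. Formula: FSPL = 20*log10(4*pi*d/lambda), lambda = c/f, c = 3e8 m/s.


lambda = c / f = 3.0000e+08 / 4.4343e+09 = 0.06765442 m
FSPL = 20 * log10(4*pi*40998/0.06765442) = 137.6 dB

137.6 dB


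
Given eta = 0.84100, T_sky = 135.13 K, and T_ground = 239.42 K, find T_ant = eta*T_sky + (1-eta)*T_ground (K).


T_ant = 0.84100 * 135.13 + (1 - 0.84100) * 239.42 = 151.7 K

151.7 K


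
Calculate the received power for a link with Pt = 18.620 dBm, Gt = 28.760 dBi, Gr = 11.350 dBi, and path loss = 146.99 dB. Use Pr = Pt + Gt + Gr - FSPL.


Pr = 18.620 + 28.760 + 11.350 - 146.99 = -88.26 dBm

-88.26 dBm


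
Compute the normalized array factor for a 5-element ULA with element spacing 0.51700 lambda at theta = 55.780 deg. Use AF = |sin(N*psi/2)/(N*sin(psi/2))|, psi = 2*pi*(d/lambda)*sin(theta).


psi = 2*pi*0.51700*sin(55.780 deg) = 2.686057 rad
AF = |sin(5*2.686057/2) / (5*sin(2.686057/2))| = 0.08595

0.08595


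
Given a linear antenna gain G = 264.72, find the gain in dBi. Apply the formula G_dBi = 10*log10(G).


G_dBi = 10 * log10(264.72) = 24.23 dBi

24.23 dBi


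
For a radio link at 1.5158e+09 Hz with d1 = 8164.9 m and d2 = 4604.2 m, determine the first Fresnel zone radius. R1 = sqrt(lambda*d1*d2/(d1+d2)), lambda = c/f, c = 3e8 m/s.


lambda = c / f = 3.0000e+08 / 1.5158e+09 = 0.1979153 m
R1 = sqrt(0.1979153 * 8164.9 * 4604.2 / (8164.9 + 4604.2)) = 24.14 m

24.14 m


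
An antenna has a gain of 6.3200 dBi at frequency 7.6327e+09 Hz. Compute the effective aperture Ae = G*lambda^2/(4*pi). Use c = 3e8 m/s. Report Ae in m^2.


lambda = c / f = 3.0000e+08 / 7.6327e+09 = 0.03930457 m
G_linear = 10^(6.3200/10) = 4.285485
Ae = G_linear * lambda^2 / (4*pi) = 4.285485 * 0.03930457^2 / (4*pi) = 5.268e-04 m^2

5.268e-04 m^2


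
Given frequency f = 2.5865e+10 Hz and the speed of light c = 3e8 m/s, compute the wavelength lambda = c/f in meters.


lambda = c / f = 3.0000e+08 / 2.5865e+10 = 0.01160 m

0.01160 m


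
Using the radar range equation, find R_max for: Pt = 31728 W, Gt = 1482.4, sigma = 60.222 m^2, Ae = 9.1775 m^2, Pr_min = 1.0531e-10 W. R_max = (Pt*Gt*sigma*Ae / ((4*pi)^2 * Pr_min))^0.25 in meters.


R^4 = 31728*1482.4*60.222*9.1775 / ((4*pi)^2 * 1.0531e-10) = 1.563142e+18
R_max = 1.563142e+18^0.25 = 35359 m

35359 m


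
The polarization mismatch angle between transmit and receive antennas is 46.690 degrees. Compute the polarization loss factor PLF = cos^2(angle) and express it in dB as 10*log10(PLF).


PLF_linear = cos^2(46.690 deg) = 0.4705210
PLF_dB = 10 * log10(0.4705210) = -3.274 dB

-3.274 dB


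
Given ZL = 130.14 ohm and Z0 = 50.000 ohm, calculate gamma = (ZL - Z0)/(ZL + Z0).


gamma = (130.14 - 50.000) / (130.14 + 50.000) = 0.4449

0.4449


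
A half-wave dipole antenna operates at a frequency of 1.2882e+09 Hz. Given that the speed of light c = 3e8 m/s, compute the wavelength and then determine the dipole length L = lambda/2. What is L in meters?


lambda = c / f = 3.0000e+08 / 1.2882e+09 = 0.2328831 m
L = lambda / 2 = 0.2328831 / 2 = 0.1164 m

0.1164 m


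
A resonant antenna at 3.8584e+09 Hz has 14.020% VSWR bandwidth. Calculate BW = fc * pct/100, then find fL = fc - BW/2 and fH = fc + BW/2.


BW = 3.8584e+09 * 14.020/100 = 5.409477e+08 Hz
fL = 3.8584e+09 - 5.409477e+08/2 = 3.588e+09 Hz
fH = 3.8584e+09 + 5.409477e+08/2 = 4.129e+09 Hz

BW=5.409e+08 Hz, fL=3.588e+09 Hz, fH=4.129e+09 Hz


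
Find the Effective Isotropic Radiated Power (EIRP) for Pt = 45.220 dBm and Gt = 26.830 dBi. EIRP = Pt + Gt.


EIRP = Pt + Gt = 45.220 + 26.830 = 72.05 dBm

72.05 dBm


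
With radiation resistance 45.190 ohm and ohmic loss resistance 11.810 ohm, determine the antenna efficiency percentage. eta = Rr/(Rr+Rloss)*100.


eta = 45.190 / (45.190 + 11.810) * 100 = 79.28%

79.28%


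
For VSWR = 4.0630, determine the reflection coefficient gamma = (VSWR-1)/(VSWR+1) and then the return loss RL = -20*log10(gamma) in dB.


gamma = (4.0630 - 1) / (4.0630 + 1) = 0.6049773
RL = -20 * log10(0.6049773) = 4.365 dB

4.365 dB


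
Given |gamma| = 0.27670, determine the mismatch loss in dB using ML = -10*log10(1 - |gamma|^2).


ML = -10 * log10(1 - 0.27670^2) = -10 * log10(0.92343711) = 0.3459 dB

0.3459 dB


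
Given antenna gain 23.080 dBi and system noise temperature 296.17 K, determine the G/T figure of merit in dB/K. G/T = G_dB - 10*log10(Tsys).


G/T = 23.080 - 10*log10(296.17) = 23.080 - 24.71541 = -1.635 dB/K

-1.635 dB/K


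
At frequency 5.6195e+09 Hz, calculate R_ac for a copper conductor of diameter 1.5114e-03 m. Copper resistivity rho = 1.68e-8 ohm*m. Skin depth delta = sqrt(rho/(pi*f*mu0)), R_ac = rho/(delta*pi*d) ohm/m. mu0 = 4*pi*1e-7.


delta = sqrt(1.68e-8 / (pi * 5.6195e+09 * 4*pi*1e-7)) = 8.702137e-07 m
R_ac = 1.68e-8 / (8.702137e-07 * pi * 1.5114e-03) = 4.066 ohm/m

4.066 ohm/m


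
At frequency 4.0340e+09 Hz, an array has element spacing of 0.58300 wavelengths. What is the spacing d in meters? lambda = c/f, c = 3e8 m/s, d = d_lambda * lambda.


lambda = c / f = 3.0000e+08 / 4.0340e+09 = 0.07436787 m
d = 0.58300 * 0.07436787 = 0.04336 m

0.04336 m


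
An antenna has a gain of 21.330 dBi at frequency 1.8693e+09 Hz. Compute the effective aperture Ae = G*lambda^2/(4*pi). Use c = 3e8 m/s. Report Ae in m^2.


lambda = c / f = 3.0000e+08 / 1.8693e+09 = 0.1604879 m
G_linear = 10^(21.330/10) = 135.8313
Ae = G_linear * lambda^2 / (4*pi) = 135.8313 * 0.1604879^2 / (4*pi) = 0.2784 m^2

0.2784 m^2


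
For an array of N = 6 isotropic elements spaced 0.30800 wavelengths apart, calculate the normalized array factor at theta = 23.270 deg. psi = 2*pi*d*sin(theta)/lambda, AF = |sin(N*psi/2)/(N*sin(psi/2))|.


psi = 2*pi*0.30800*sin(23.270 deg) = 0.7645372 rad
AF = |sin(6*0.7645372/2) / (6*sin(0.7645372/2))| = 0.3351

0.3351


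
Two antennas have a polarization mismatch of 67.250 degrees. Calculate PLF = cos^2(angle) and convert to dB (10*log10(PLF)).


PLF_linear = cos^2(67.250 deg) = 0.1495454
PLF_dB = 10 * log10(0.1495454) = -8.252 dB

-8.252 dB


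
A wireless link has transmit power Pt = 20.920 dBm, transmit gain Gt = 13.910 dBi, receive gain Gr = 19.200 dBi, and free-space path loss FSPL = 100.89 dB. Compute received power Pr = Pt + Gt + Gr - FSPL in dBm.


Pr = 20.920 + 13.910 + 19.200 - 100.89 = -46.86 dBm

-46.86 dBm


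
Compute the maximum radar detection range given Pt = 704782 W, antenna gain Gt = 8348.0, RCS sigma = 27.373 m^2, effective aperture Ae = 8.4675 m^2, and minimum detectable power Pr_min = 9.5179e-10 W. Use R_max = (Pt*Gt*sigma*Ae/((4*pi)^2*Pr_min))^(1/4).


R^4 = 704782*8348.0*27.373*8.4675 / ((4*pi)^2 * 9.5179e-10) = 9.073064e+18
R_max = 9.073064e+18^0.25 = 54883 m

54883 m


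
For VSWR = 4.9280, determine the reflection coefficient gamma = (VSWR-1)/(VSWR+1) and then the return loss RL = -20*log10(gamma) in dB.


gamma = (4.9280 - 1) / (4.9280 + 1) = 0.6626181
RL = -20 * log10(0.6626181) = 3.575 dB

3.575 dB


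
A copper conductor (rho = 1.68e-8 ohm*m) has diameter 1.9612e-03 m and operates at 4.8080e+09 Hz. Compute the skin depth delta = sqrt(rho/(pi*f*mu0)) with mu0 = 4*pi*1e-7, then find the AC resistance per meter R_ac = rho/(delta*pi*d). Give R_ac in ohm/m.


delta = sqrt(1.68e-8 / (pi * 4.8080e+09 * 4*pi*1e-7)) = 9.407897e-07 m
R_ac = 1.68e-8 / (9.407897e-07 * pi * 1.9612e-03) = 2.898 ohm/m

2.898 ohm/m


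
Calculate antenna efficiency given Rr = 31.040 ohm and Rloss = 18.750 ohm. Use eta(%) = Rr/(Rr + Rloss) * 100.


eta = 31.040 / (31.040 + 18.750) * 100 = 62.34%

62.34%


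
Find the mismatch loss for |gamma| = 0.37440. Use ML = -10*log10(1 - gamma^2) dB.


ML = -10 * log10(1 - 0.37440^2) = -10 * log10(0.85982464) = 0.6559 dB

0.6559 dB


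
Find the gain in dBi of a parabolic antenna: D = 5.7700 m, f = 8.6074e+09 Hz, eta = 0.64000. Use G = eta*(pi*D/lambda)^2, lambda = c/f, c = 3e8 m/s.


lambda = c / f = 3.0000e+08 / 8.6074e+09 = 0.03485373 m
G_linear = 0.64000 * (pi * 5.7700 / 0.03485373)^2 = 173114.3
G_dBi = 10 * log10(173114.3) = 52.38 dBi

52.38 dBi


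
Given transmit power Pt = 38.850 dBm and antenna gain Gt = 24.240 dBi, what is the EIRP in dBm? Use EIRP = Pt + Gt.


EIRP = Pt + Gt = 38.850 + 24.240 = 63.09 dBm

63.09 dBm


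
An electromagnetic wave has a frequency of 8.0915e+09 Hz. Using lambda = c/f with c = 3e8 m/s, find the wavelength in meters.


lambda = c / f = 3.0000e+08 / 8.0915e+09 = 0.03708 m

0.03708 m


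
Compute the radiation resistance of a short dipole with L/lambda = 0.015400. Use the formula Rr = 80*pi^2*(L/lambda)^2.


Rr = 80 * pi^2 * (0.015400)^2 = 80 * 9.869604 * 2.371600e-04 = 0.1873 ohm

0.1873 ohm


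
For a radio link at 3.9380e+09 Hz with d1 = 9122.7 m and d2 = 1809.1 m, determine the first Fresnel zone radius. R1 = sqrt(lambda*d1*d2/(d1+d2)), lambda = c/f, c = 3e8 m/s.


lambda = c / f = 3.0000e+08 / 3.9380e+09 = 0.07618080 m
R1 = sqrt(0.07618080 * 9122.7 * 1809.1 / (9122.7 + 1809.1)) = 10.72 m

10.72 m


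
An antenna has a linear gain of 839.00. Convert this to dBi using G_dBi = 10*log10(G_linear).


G_dBi = 10 * log10(839.00) = 29.24 dBi

29.24 dBi


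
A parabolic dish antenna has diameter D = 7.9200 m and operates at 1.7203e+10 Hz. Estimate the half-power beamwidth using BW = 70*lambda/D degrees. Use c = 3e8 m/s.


lambda = c / f = 3.0000e+08 / 1.7203e+10 = 0.01743882 m
BW = 70 * 0.01743882 / 7.9200 = 0.1541 deg

0.1541 deg


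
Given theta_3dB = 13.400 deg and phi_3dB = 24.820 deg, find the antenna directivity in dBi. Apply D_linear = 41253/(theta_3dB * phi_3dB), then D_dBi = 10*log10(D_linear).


D_linear = 41253 / (13.400 * 24.820) = 124.0363
D_dBi = 10 * log10(124.0363) = 20.94 dBi

20.94 dBi


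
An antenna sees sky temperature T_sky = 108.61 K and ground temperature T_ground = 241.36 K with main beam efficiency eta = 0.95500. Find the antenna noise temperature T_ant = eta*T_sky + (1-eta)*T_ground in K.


T_ant = 0.95500 * 108.61 + (1 - 0.95500) * 241.36 = 114.6 K

114.6 K


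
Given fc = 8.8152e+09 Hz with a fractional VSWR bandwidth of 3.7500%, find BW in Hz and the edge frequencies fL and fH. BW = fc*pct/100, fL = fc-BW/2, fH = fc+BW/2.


BW = 8.8152e+09 * 3.7500/100 = 3.305700e+08 Hz
fL = 8.8152e+09 - 3.305700e+08/2 = 8.650e+09 Hz
fH = 8.8152e+09 + 3.305700e+08/2 = 8.980e+09 Hz

BW=3.306e+08 Hz, fL=8.650e+09 Hz, fH=8.980e+09 Hz


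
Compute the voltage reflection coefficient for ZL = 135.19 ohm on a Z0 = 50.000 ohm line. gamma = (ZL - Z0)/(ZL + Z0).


gamma = (135.19 - 50.000) / (135.19 + 50.000) = 0.4600

0.4600


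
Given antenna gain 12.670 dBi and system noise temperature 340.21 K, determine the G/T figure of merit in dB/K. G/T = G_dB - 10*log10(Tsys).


G/T = 12.670 - 10*log10(340.21) = 12.670 - 25.31747 = -12.65 dB/K

-12.65 dB/K


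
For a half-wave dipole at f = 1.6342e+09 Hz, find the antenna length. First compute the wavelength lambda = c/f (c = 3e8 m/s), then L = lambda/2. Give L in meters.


lambda = c / f = 3.0000e+08 / 1.6342e+09 = 0.1835761 m
L = lambda / 2 = 0.1835761 / 2 = 0.09179 m

0.09179 m


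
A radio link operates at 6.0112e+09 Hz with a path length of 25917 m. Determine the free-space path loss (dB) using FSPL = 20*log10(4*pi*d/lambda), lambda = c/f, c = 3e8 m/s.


lambda = c / f = 3.0000e+08 / 6.0112e+09 = 0.04990684 m
FSPL = 20 * log10(4*pi*25917/0.04990684) = 136.3 dB

136.3 dB


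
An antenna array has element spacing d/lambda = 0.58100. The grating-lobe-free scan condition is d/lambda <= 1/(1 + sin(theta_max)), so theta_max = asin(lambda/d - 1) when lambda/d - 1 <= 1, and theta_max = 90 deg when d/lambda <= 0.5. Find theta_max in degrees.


lambda/d - 1 = 1/0.58100 - 1 = 0.7211704
theta_max = asin(0.7211704) = 46.15 deg

46.15 deg


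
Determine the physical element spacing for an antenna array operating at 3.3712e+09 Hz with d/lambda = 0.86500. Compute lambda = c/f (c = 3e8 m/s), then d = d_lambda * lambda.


lambda = c / f = 3.0000e+08 / 3.3712e+09 = 0.08898908 m
d = 0.86500 * 0.08898908 = 0.07698 m

0.07698 m


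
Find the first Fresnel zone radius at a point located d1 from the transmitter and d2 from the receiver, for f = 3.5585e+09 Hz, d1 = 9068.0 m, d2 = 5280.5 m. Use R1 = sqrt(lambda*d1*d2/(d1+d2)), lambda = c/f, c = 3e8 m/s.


lambda = c / f = 3.0000e+08 / 3.5585e+09 = 0.08430518 m
R1 = sqrt(0.08430518 * 9068.0 * 5280.5 / (9068.0 + 5280.5)) = 16.77 m

16.77 m


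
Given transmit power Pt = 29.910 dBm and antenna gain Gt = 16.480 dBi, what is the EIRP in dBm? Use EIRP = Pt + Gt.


EIRP = Pt + Gt = 29.910 + 16.480 = 46.39 dBm

46.39 dBm


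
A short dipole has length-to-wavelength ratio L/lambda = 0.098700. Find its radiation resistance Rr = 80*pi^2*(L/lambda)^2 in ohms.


Rr = 80 * pi^2 * (0.098700)^2 = 80 * 9.869604 * 9.741690e-03 = 7.692 ohm

7.692 ohm


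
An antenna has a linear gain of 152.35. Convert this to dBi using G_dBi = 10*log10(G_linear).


G_dBi = 10 * log10(152.35) = 21.83 dBi

21.83 dBi


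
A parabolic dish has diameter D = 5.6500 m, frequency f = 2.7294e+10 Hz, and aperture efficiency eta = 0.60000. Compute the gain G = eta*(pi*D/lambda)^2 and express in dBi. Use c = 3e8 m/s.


lambda = c / f = 3.0000e+08 / 2.7294e+10 = 0.01099143 m
G_linear = 0.60000 * (pi * 5.6500 / 0.01099143)^2 = 1.564730e+06
G_dBi = 10 * log10(1.564730e+06) = 61.94 dBi

61.94 dBi


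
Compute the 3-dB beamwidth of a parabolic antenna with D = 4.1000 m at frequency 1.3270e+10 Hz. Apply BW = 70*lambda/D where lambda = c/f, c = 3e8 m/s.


lambda = c / f = 3.0000e+08 / 1.3270e+10 = 0.02260739 m
BW = 70 * 0.02260739 / 4.1000 = 0.3860 deg

0.3860 deg


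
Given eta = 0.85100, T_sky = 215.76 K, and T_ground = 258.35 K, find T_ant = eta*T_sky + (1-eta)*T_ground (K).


T_ant = 0.85100 * 215.76 + (1 - 0.85100) * 258.35 = 222.1 K

222.1 K


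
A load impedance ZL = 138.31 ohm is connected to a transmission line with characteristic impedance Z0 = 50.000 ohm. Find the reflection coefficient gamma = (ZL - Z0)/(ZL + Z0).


gamma = (138.31 - 50.000) / (138.31 + 50.000) = 0.4690

0.4690


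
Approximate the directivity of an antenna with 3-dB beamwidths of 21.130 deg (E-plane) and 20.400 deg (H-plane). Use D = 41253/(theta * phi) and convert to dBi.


D_linear = 41253 / (21.130 * 20.400) = 95.70307
D_dBi = 10 * log10(95.70307) = 19.81 dBi

19.81 dBi


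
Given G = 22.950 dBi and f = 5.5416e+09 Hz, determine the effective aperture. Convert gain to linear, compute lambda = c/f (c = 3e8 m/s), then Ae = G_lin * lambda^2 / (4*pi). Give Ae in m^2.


lambda = c / f = 3.0000e+08 / 5.5416e+09 = 0.05413599 m
G_linear = 10^(22.950/10) = 197.2423
Ae = G_linear * lambda^2 / (4*pi) = 197.2423 * 0.05413599^2 / (4*pi) = 0.04600 m^2

0.04600 m^2


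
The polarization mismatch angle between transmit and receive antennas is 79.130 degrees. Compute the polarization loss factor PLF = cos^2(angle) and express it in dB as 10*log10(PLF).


PLF_linear = cos^2(79.130 deg) = 0.03556289
PLF_dB = 10 * log10(0.03556289) = -14.49 dB

-14.49 dB


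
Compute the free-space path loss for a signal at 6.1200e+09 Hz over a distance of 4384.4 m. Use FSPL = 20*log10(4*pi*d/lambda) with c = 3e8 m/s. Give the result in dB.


lambda = c / f = 3.0000e+08 / 6.1200e+09 = 0.04901961 m
FSPL = 20 * log10(4*pi*4384.4/0.04901961) = 121.0 dB

121.0 dB


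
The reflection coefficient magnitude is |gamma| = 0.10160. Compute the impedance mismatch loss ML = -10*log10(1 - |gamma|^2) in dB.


ML = -10 * log10(1 - 0.10160^2) = -10 * log10(0.98967744) = 0.04506 dB

0.04506 dB


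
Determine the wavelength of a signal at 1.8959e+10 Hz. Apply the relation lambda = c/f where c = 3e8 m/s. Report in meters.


lambda = c / f = 3.0000e+08 / 1.8959e+10 = 0.01582 m

0.01582 m


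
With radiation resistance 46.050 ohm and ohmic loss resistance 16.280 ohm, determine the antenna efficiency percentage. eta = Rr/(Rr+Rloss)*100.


eta = 46.050 / (46.050 + 16.280) * 100 = 73.88%

73.88%


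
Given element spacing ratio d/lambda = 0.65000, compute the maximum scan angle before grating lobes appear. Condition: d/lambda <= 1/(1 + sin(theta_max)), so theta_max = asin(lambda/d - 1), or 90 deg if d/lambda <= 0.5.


lambda/d - 1 = 1/0.65000 - 1 = 0.5384615
theta_max = asin(0.5384615) = 32.58 deg

32.58 deg


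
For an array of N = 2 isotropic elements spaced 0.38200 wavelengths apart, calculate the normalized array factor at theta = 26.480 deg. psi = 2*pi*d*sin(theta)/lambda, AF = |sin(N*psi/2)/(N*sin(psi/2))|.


psi = 2*pi*0.38200*sin(26.480 deg) = 1.070204 rad
AF = |sin(2*1.070204/2) / (2*sin(1.070204/2))| = 0.8602

0.8602


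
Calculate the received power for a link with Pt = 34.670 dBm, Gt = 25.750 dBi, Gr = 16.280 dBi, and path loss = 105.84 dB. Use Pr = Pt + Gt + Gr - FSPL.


Pr = 34.670 + 25.750 + 16.280 - 105.84 = -29.14 dBm

-29.14 dBm


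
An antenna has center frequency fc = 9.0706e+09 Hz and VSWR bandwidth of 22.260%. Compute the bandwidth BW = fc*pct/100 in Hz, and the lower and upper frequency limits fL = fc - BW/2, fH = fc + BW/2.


BW = 9.0706e+09 * 22.260/100 = 2.019116e+09 Hz
fL = 9.0706e+09 - 2.019116e+09/2 = 8.061e+09 Hz
fH = 9.0706e+09 + 2.019116e+09/2 = 1.008e+10 Hz

BW=2.019e+09 Hz, fL=8.061e+09 Hz, fH=1.008e+10 Hz


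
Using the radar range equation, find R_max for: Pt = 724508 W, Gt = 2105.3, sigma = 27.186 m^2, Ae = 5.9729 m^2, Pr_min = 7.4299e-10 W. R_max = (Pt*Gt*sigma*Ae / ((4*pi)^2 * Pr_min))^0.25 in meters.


R^4 = 724508*2105.3*27.186*5.9729 / ((4*pi)^2 * 7.4299e-10) = 2.110984e+18
R_max = 2.110984e+18^0.25 = 38117 m

38117 m


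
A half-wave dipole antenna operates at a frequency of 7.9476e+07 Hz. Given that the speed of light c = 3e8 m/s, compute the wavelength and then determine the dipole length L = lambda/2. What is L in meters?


lambda = c / f = 3.0000e+08 / 7.9476e+07 = 3.774724 m
L = lambda / 2 = 3.774724 / 2 = 1.887 m

1.887 m


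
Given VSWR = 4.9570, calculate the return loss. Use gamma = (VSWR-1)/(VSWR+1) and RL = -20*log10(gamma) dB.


gamma = (4.9570 - 1) / (4.9570 + 1) = 0.6642605
RL = -20 * log10(0.6642605) = 3.553 dB

3.553 dB


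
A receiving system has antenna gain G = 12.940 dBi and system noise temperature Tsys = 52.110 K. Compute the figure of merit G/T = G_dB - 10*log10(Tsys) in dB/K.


G/T = 12.940 - 10*log10(52.110) = 12.940 - 17.16921 = -4.229 dB/K

-4.229 dB/K


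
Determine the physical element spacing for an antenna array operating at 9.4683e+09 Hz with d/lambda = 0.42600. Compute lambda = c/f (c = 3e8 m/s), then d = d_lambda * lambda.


lambda = c / f = 3.0000e+08 / 9.4683e+09 = 0.03168467 m
d = 0.42600 * 0.03168467 = 0.01350 m

0.01350 m


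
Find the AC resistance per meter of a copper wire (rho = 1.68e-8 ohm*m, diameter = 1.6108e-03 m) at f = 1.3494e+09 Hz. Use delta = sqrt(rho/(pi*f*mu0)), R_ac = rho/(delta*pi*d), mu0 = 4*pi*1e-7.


delta = sqrt(1.68e-8 / (pi * 1.3494e+09 * 4*pi*1e-7)) = 1.775842e-06 m
R_ac = 1.68e-8 / (1.775842e-06 * pi * 1.6108e-03) = 1.869 ohm/m

1.869 ohm/m


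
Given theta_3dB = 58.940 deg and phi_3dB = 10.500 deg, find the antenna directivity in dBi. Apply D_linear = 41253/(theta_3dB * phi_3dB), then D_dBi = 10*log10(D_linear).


D_linear = 41253 / (58.940 * 10.500) = 66.65859
D_dBi = 10 * log10(66.65859) = 18.24 dBi

18.24 dBi


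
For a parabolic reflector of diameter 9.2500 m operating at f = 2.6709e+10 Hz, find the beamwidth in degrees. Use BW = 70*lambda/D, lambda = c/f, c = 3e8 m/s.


lambda = c / f = 3.0000e+08 / 2.6709e+10 = 0.01123217 m
BW = 70 * 0.01123217 / 9.2500 = 0.08500 deg

0.08500 deg


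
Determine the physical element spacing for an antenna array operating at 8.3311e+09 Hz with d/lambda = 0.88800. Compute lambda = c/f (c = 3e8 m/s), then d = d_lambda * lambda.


lambda = c / f = 3.0000e+08 / 8.3311e+09 = 0.03600965 m
d = 0.88800 * 0.03600965 = 0.03198 m

0.03198 m


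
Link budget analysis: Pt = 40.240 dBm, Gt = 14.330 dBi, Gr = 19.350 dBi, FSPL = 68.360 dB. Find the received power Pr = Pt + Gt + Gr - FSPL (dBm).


Pr = 40.240 + 14.330 + 19.350 - 68.360 = 5.56 dBm

5.56 dBm


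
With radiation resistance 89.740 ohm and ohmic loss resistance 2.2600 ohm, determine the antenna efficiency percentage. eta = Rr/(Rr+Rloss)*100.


eta = 89.740 / (89.740 + 2.2600) * 100 = 97.54%

97.54%


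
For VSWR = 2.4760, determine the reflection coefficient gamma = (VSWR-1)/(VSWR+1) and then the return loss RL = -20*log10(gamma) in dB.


gamma = (2.4760 - 1) / (2.4760 + 1) = 0.4246260
RL = -20 * log10(0.4246260) = 7.440 dB

7.440 dB


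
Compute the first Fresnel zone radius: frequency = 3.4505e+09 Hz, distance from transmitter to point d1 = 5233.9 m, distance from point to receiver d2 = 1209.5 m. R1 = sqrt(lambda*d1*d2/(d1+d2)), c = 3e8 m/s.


lambda = c / f = 3.0000e+08 / 3.4505e+09 = 0.08694392 m
R1 = sqrt(0.08694392 * 5233.9 * 1209.5 / (5233.9 + 1209.5)) = 9.242 m

9.242 m


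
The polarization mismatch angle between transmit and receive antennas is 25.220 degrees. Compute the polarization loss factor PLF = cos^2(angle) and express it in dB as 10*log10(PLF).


PLF_linear = cos^2(25.220 deg) = 0.8184430
PLF_dB = 10 * log10(0.8184430) = -0.8701 dB

-0.8701 dB


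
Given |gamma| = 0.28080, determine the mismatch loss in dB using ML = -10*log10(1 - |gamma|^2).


ML = -10 * log10(1 - 0.28080^2) = -10 * log10(0.92115136) = 0.3567 dB

0.3567 dB


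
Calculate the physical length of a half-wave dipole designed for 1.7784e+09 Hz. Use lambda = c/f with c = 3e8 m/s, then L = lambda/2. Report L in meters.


lambda = c / f = 3.0000e+08 / 1.7784e+09 = 0.1686910 m
L = lambda / 2 = 0.1686910 / 2 = 0.08435 m

0.08435 m


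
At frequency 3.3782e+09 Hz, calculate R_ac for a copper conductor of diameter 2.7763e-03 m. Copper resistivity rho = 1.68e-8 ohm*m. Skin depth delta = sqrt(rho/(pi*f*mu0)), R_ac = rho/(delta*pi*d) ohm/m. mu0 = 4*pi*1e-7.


delta = sqrt(1.68e-8 / (pi * 3.3782e+09 * 4*pi*1e-7)) = 1.122360e-06 m
R_ac = 1.68e-8 / (1.122360e-06 * pi * 2.7763e-03) = 1.716 ohm/m

1.716 ohm/m


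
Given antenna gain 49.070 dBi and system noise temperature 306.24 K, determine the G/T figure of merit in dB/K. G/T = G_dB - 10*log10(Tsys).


G/T = 49.070 - 10*log10(306.24) = 49.070 - 24.86062 = 24.21 dB/K

24.21 dB/K


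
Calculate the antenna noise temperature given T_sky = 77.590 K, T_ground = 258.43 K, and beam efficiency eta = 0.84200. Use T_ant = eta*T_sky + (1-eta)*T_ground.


T_ant = 0.84200 * 77.590 + (1 - 0.84200) * 258.43 = 106.2 K

106.2 K


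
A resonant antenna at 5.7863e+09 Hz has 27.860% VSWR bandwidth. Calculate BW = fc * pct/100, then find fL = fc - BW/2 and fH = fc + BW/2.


BW = 5.7863e+09 * 27.860/100 = 1.612063e+09 Hz
fL = 5.7863e+09 - 1.612063e+09/2 = 4.980e+09 Hz
fH = 5.7863e+09 + 1.612063e+09/2 = 6.592e+09 Hz

BW=1.612e+09 Hz, fL=4.980e+09 Hz, fH=6.592e+09 Hz


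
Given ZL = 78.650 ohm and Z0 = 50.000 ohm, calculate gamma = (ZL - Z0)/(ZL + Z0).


gamma = (78.650 - 50.000) / (78.650 + 50.000) = 0.2227

0.2227


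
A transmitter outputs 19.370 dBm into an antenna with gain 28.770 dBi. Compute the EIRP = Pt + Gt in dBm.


EIRP = Pt + Gt = 19.370 + 28.770 = 48.14 dBm

48.14 dBm


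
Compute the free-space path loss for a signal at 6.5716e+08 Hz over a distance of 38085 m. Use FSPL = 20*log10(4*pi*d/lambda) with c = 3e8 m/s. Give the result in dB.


lambda = c / f = 3.0000e+08 / 6.5716e+08 = 0.4565098 m
FSPL = 20 * log10(4*pi*38085/0.4565098) = 120.4 dB

120.4 dB


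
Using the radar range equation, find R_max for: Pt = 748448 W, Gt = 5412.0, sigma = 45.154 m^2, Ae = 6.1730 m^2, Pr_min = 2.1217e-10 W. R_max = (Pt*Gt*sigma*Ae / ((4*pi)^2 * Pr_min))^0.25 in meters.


R^4 = 748448*5412.0*45.154*6.1730 / ((4*pi)^2 * 2.1217e-10) = 3.369832e+19
R_max = 3.369832e+19^0.25 = 76191 m

76191 m


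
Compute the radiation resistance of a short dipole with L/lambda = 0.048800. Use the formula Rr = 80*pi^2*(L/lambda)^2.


Rr = 80 * pi^2 * (0.048800)^2 = 80 * 9.869604 * 2.381440e-03 = 1.880 ohm

1.880 ohm


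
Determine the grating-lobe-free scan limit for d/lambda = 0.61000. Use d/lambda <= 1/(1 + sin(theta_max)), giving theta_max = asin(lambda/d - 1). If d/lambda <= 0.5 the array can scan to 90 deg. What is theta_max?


lambda/d - 1 = 1/0.61000 - 1 = 0.6393443
theta_max = asin(0.6393443) = 39.74 deg

39.74 deg
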